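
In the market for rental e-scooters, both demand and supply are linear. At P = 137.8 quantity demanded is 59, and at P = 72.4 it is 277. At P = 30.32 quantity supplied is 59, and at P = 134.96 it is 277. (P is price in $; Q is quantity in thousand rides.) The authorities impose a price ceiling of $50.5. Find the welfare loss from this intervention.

Demand slope = (72.4 − 137.8)/(277 − 59) = −0.3, so P = 155.5 − 0.3Q.
Supply slope = (134.96 − 30.32)/(277 − 59) = 0.48, so P = 2 + 0.48Q.
Competitive equilibrium: 155.5 − 0.3Q = 2 + 0.48Q → Q* = 196.7949, P* = 96.4615.
At the ceiling P = 50.5, quantity supplied = (50.5 − 2)/0.48 = 101.0417.
Willingness to pay at Q' = 101.0417: 155.5 − 0.3·101.0417 = 125.1875.
ΔQ = 196.7949 − 101.0417 = 95.7532; wedge = 125.1875 − 50.5 = 74.6875.
DWL = ½ × 95.7532 × 74.6875 = $3575.78 thousand.

$3575.78 thousand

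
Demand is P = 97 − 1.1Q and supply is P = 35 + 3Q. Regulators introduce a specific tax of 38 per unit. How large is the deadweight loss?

Competitive equilibrium: 97 − 1.1Q = 35 + 3Q → Q* = 15.122, P* = 80.3659.
With the tax, the buyer price exceeds the seller price by 38: (97 − 1.1Q) − (35 + 3Q) = 38 → Q' = 5.8537.
ΔQ = 15.122 − 5.8537 = 9.2683; the wedge equals the tax, 38.
Deadweight loss = ½ × 9.2683 × 38 = 176.10.

176.10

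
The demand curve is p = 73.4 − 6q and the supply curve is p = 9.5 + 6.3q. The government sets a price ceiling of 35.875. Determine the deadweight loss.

6.26

Competitive equilibrium: 73.4 − 6q = 9.5 + 6.3q → q* = 5.1951, p* = 42.2293.
At the ceiling p = 35.875, quantity supplied = (35.875 − 9.5)/6.3 = 4.1865.
Willingness to pay at q' = 4.1865: 73.4 − 6·4.1865 = 48.281.
Δq = 5.1951 − 4.1865 = 1.0086; wedge = 48.281 − 35.875 = 12.406.
The triangle = ½ × 1.0086 × 12.406 = 6.26.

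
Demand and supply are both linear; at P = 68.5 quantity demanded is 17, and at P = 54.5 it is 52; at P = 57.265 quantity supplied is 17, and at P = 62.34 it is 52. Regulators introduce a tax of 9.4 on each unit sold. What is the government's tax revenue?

191.45

Demand slope = (54.5 − 68.5)/(52 − 17) = −0.4, so P = 75.3 − 0.4Q.
Supply slope = (62.34 − 57.265)/(52 − 17) = 0.145, so P = 54.8 + 0.145Q.
Competitive equilibrium: 75.3 − 0.4Q = 54.8 + 0.145Q → Q* = 37.6147, P* = 60.2541.
With the tax, the buyer price exceeds the seller price by 9.4: (75.3 − 0.4Q) − (54.8 + 0.145Q) = 9.4 → Q' = 20.367.
Tax revenue = 9.4 × 20.367 = 191.45.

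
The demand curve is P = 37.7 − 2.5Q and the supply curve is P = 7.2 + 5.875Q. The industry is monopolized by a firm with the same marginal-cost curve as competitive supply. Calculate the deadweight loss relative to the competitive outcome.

Competitive equilibrium: 37.7 − 2.5Q = 7.2 + 5.875Q → Q* = 3.64179, P* = 28.59552.
Marginal revenue: MR = 37.7 − 5Q. Set MR = MC: 37.7 − 5Q = 7.2 + 5.875Q → Q_m = 2.8046.
Price P_m = 37.7 − 2.5·2.8046 = 30.6885; MC(Q_m) = 7.2 + 5.875·2.8046 = 23.67703.
Competitive Q* = 3.64179, so ΔQ = 0.83719; wedge = 30.6885 − 23.67703 = 7.01147.
Deadweight loss = ½ × 0.83719 × 7.01147 = 2.93.

2.93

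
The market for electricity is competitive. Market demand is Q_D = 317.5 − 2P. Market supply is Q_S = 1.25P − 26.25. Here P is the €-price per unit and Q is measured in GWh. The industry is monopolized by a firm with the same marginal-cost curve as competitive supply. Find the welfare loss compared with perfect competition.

In inverse form: demand P = 158.75 − 0.5Q, supply P = 21 + 0.8Q.
Competitive equilibrium: 158.75 − 0.5Q = 21 + 0.8Q → Q* = 105.96154, P* = 105.76923.
Marginal revenue: MR = 158.75 − Q. Set MR = MC: 158.75 − Q = 21 + 0.8Q → Q_m = 76.52778.
Price P_m = 158.75 − 0.5·76.52778 = 120.48611; MC(Q_m) = 21 + 0.8·76.52778 = 82.22222.
Competitive Q* = 105.96154, so ΔQ = 29.43376; wedge = 120.48611 − 82.22222 = 38.26389.
Deadweight loss = ½ × 29.43376 × 38.26389 = €563.13.

€563.13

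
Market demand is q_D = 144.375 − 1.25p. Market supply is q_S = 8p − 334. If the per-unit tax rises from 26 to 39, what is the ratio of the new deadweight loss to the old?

In inverse form: demand p = 115.5 − 0.8q, supply p = 41.75 + 0.125q.
Competitive equilibrium: 115.5 − 0.8q = 41.75 + 0.125q → q* = 79.7297, p* = 51.7162.
For a per-unit tax t: Δq = t/0.925, so DWL = ½·t·(t/0.925) = t²/1.85.
At t = 26: DWL = 365.405. At t = 39: DWL = 822.162.
Ratio = (39/26)² = 2.25.

2.25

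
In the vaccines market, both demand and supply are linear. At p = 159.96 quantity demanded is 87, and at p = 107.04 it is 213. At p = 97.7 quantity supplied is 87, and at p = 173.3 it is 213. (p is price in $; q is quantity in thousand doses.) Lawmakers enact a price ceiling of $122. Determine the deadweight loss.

Demand slope = (107.04 − 159.96)/(213 − 87) = −0.42, so p = 196.5 − 0.42q.
Supply slope = (173.3 − 97.7)/(213 − 87) = 0.6, so p = 45.5 + 0.6q.
Competitive equilibrium: 196.5 − 0.42q = 45.5 + 0.6q → q* = 148.0392, p* = 134.3235.
At the ceiling p = 122, quantity supplied = (122 − 45.5)/0.6 = 127.5.
Willingness to pay at q' = 127.5: 196.5 − 0.42·127.5 = 142.95.
Δq = 148.0392 − 127.5 = 20.5392; wedge = 142.95 − 122 = 20.95.
Welfare loss = ½ × 20.5392 × 20.95 = $215.15 thousand.

$215.15 thousand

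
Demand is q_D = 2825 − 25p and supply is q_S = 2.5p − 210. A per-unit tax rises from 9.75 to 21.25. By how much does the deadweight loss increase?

In inverse form: demand p = 113 − 0.04q, supply p = 84 + 0.4q.
Competitive equilibrium: 113 − 0.04q = 84 + 0.4q → q* = 65.9091, p* = 110.3636.
For a per-unit tax t: Δq = t/0.44, so DWL = ½·t·(t/0.44) = t²/0.88.
At t = 9.75: DWL = 108.026. At t = 21.25: DWL = 513.139.
Increase = 513.139 − 108.026 = 405.11.

405.11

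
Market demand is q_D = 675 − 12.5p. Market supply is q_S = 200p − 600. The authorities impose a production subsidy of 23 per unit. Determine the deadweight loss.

3111.76

In inverse form: demand p = 54 − 0.08q, supply p = 3 + 0.005q.
Competitive equilibrium: 54 − 0.08q = 3 + 0.005q → q* = 600, p* = 6.
The subsidy lowers effective supply by 23: p = 0.005q − 20.
New quantity: 54 − 0.08q = 0.005q − 20 → q' = 870.5882.
Overproduction Δq = 870.5882 − 600 = 270.5882; wedge = subsidy = 23.
DWL = ½ × 270.5882 × 23 = 3111.76.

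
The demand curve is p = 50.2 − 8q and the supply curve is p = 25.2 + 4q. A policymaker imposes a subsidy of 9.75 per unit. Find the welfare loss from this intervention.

Competitive equilibrium: 50.2 − 8q = 25.2 + 4q → q* = 2.0833, p* = 33.5333.
The subsidy lowers effective supply by 9.75: p = 15.45 + 4q.
New quantity: 50.2 − 8q = 15.45 + 4q → q' = 2.8958.
Overproduction Δq = 2.8958 − 2.0833 = 0.8125; wedge = subsidy = 9.75.
The triangle = ½ × 0.8125 × 9.75 = 3.96.

3.96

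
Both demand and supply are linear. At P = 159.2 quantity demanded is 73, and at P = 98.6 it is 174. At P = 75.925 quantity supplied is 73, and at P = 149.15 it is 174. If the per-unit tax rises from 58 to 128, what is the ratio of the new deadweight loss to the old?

Demand slope = (98.6 − 159.2)/(174 − 73) = −0.6, so P = 203 − 0.6Q.
Supply slope = (149.15 − 75.925)/(174 − 73) = 0.725, so P = 23 + 0.725Q.
Competitive equilibrium: 203 − 0.6Q = 23 + 0.725Q → Q* = 135.8491, P* = 121.4906.
For a per-unit tax t: ΔQ = t/1.325, so DWL = ½·t·(t/1.325) = t²/2.65.
At t = 58: DWL = 1269.434. At t = 128: DWL = 6182.642.
Ratio = (128/58)² = 4.870.

4.870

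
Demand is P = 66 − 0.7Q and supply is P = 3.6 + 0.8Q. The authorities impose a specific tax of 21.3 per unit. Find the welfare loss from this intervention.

151.23

Competitive equilibrium: 66 − 0.7Q = 3.6 + 0.8Q → Q* = 41.6, P* = 36.88.
With the tax, the buyer price exceeds the seller price by 21.3: (66 − 0.7Q) − (3.6 + 0.8Q) = 21.3 → Q' = 27.4.
ΔQ = 41.6 − 27.4 = 14.2; the wedge equals the tax, 21.3.
The triangle = ½ × 14.2 × 21.3 = 151.23.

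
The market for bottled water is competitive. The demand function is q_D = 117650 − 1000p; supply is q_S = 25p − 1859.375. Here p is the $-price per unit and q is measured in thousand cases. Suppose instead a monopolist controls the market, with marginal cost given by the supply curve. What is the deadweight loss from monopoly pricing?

$12.95 thousand

In inverse form: demand p = 117.65 − 0.001q, supply p = 74.375 + 0.04q.
Competitive equilibrium: 117.65 − 0.001q = 74.375 + 0.04q → q* = 1055.4878, p* = 116.5945.
Marginal revenue: MR = 117.65 − 0.002q. Set MR = MC: 117.65 − 0.002q = 74.375 + 0.04q → q_m = 1030.3571.
Price p_m = 117.65 − 0.001·1030.3571 = 116.6196; MC(q_m) = 74.375 + 0.04·1030.3571 = 115.5893.
Competitive q* = 1055.4878, so Δq = 25.1307; wedge = 116.6196 − 115.5893 = 1.0303.
Deadweight loss = ½ × 25.1307 × 1.0303 = $12.95 thousand.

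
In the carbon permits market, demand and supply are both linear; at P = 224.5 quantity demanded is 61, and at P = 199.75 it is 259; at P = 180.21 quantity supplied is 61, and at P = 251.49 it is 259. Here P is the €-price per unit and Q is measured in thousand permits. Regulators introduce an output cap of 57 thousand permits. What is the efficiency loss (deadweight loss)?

Demand slope = (199.75 − 224.5)/(259 − 61) = −0.125, so P = 232.125 − 0.125Q.
Supply slope = (251.49 − 180.21)/(259 − 61) = 0.36, so P = 158.25 + 0.36Q.
Competitive equilibrium: 232.125 − 0.125Q = 158.25 + 0.36Q → Q* = 152.3196, P* = 213.0851.
At Q = 57: demand price = 232.125 − 0.125·57 = 225; supply price = 158.25 + 0.36·57 = 178.77.
ΔQ = 152.3196 − 57 = 95.3196; wedge = 225 − 178.77 = 46.23.
Deadweight loss = ½ × 95.3196 × 46.23 = €2203.31 thousand.

€2203.31 thousand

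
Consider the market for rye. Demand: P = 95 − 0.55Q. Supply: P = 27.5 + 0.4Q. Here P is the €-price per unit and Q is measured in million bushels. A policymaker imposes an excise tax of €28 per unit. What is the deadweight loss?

€412.63 million

Competitive equilibrium: 95 − 0.55Q = 27.5 + 0.4Q → Q* = 71.0526, P* = 55.9211.
With the tax, the buyer price exceeds the seller price by 28: (95 − 0.55Q) − (27.5 + 0.4Q) = 28 → Q' = 41.5789.
ΔQ = 71.0526 − 41.5789 = 29.4737; the wedge equals the tax, 28.
DWL = ½ × 29.4737 × 28 = €412.63 million.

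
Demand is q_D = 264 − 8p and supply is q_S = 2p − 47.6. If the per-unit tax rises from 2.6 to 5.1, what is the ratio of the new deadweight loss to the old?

3.848

In inverse form: demand p = 33 − 0.125q, supply p = 23.8 + 0.5q.
Competitive equilibrium: 33 − 0.125q = 23.8 + 0.5q → q* = 14.72, p* = 31.16.
For a per-unit tax t: Δq = t/0.625, so DWL = ½·t·(t/0.625) = t²/1.25.
At t = 2.6: DWL = 5.408. At t = 5.1: DWL = 20.808.
Ratio = (5.1/2.6)² = 3.848.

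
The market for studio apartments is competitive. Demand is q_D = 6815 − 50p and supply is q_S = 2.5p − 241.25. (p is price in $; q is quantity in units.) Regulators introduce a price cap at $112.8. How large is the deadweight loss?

In inverse form: demand p = 136.3 − 0.02q, supply p = 96.5 + 0.4q.
Competitive equilibrium: 136.3 − 0.02q = 96.5 + 0.4q → q* = 94.7619, p* = 134.4048.
At the ceiling p = 112.8, quantity supplied = (112.8 − 96.5)/0.4 = 40.75.
Willingness to pay at q' = 40.75: 136.3 − 0.02·40.75 = 135.485.
Δq = 94.7619 − 40.75 = 54.0119; wedge = 135.485 − 112.8 = 22.685.
The triangle = ½ × 54.0119 × 22.685 = $612.63.

$612.63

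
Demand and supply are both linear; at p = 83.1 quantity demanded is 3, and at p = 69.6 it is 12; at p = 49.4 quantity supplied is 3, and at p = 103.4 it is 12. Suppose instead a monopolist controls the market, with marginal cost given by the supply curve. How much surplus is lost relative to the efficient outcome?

5.85

Demand slope = (69.6 − 83.1)/(12 − 3) = −1.5, so p = 87.6 − 1.5q.
Supply slope = (103.4 − 49.4)/(12 − 3) = 6, so p = 31.4 + 6q.
Competitive equilibrium: 87.6 − 1.5q = 31.4 + 6q → q* = 7.4933, p* = 76.36.
Marginal revenue: MR = 87.6 − 3q. Set MR = MC: 87.6 − 3q = 31.4 + 6q → q_m = 6.2444.
Price p_m = 87.6 − 1.5·6.2444 = 78.2334; MC(q_m) = 31.4 + 6·6.2444 = 68.8664.
Competitive q* = 7.4933, so Δq = 1.2489; wedge = 78.2334 − 68.8664 = 9.367.
The triangle = ½ × 1.2489 × 9.367 = 5.85.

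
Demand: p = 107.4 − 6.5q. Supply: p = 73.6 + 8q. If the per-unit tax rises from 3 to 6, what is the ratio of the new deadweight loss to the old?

4

Competitive equilibrium: 107.4 − 6.5q = 73.6 + 8q → q* = 2.331, p* = 92.2483.
For a per-unit tax t: Δq = t/14.5, so DWL = ½·t·(t/14.5) = t²/29.
At t = 3: DWL = 0.310. At t = 6: DWL = 1.241.
Ratio = (6/3)² = 4.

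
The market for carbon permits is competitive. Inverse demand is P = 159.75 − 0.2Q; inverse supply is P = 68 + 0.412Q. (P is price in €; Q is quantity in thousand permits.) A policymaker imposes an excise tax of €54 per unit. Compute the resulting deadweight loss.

€2382.35 thousand

Competitive equilibrium: 159.75 − 0.2Q = 68 + 0.412Q → Q* = 149.9183, P* = 129.7663.
With the tax, the buyer price exceeds the seller price by 54: (159.75 − 0.2Q) − (68 + 0.412Q) = 54 → Q' = 61.683.
ΔQ = 149.9183 − 61.683 = 88.2353; the wedge equals the tax, 54.
DWL = ½ × 88.2353 × 54 = €2382.35 thousand.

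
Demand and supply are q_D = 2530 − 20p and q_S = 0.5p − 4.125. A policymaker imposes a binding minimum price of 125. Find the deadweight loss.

In inverse form: demand p = 126.5 − 0.05q, supply p = 8.25 + 2q.
Competitive equilibrium: 126.5 − 0.05q = 8.25 + 2q → q* = 57.6829, p* = 123.6159.
At the floor p = 125, quantity demanded = (126.5 − 125)/0.05 = 30.
Sellers' marginal cost at q' = 30: 8.25 + 2·30 = 68.25.
Δq = 57.6829 − 30 = 27.6829; wedge = 125 − 68.25 = 56.75.
Deadweight loss = ½ × 27.6829 × 56.75 = 785.50.

785.50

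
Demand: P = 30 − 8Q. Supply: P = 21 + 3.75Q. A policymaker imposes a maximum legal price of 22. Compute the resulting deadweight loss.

Competitive equilibrium: 30 − 8Q = 21 + 3.75Q → Q* = 0.766, P* = 23.8723.
At the ceiling P = 22, quantity supplied = (22 − 21)/3.75 = 0.2667.
Willingness to pay at Q' = 0.2667: 30 − 8·0.2667 = 27.8664.
ΔQ = 0.766 − 0.2667 = 0.4993; wedge = 27.8664 − 22 = 5.8664.
Welfare loss = ½ × 0.4993 × 5.8664 = 1.46.

1.46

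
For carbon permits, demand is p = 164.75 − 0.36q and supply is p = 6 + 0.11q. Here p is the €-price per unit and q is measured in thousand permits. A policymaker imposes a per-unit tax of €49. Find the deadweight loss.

€2554.26 thousand

Competitive equilibrium: 164.75 − 0.36q = 6 + 0.11q → q* = 337.766, p* = 43.1543.
With the tax, the buyer price exceeds the seller price by 49: (164.75 − 0.36q) − (6 + 0.11q) = 49 → q' = 233.5106.
Δq = 337.766 − 233.5106 = 104.2554; the wedge equals the tax, 49.
Deadweight loss = ½ × 104.2554 × 49 = €2554.26 thousand.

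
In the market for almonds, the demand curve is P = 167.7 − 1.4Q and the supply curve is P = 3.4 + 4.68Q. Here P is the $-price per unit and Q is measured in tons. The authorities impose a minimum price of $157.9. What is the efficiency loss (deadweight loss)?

$1218.80

Competitive equilibrium: 167.7 − 1.4Q = 3.4 + 4.68Q → Q* = 27.023, P* = 129.8678.
At the floor P = 157.9, quantity demanded = (167.7 − 157.9)/1.4 = 7.
Sellers' marginal cost at Q' = 7: 3.4 + 4.68·7 = 36.16.
ΔQ = 27.023 − 7 = 20.023; wedge = 157.9 − 36.16 = 121.74.
The triangle = ½ × 20.023 × 121.74 = $1218.80.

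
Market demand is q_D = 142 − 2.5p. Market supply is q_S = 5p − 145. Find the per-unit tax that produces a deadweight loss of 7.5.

In inverse form: demand p = 56.8 − 0.4q, supply p = 29 + 0.2q.
Competitive equilibrium: 56.8 − 0.4q = 29 + 0.2q → q* = 46.3333, p* = 38.2667.
A tax t gives Δq = t/0.6 and wedge t, so DWL = t²/1.2.
t²/1.2 = 7.5 → t² = 9 → t = 3.

3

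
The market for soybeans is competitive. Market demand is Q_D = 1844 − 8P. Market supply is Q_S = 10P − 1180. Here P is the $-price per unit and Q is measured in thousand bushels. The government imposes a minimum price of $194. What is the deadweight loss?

$4867.20 thousand

In inverse form: demand P = 230.5 − 0.125Q, supply P = 118 + 0.1Q.
Competitive equilibrium: 230.5 − 0.125Q = 118 + 0.1Q → Q* = 500, P* = 168.
At the floor P = 194, quantity demanded = (230.5 − 194)/0.125 = 292.
Sellers' marginal cost at Q' = 292: 118 + 0.1·292 = 147.2.
ΔQ = 500 − 292 = 208; wedge = 194 − 147.2 = 46.8.
Welfare loss = ½ × 208 × 46.8 = $4867.20 thousand.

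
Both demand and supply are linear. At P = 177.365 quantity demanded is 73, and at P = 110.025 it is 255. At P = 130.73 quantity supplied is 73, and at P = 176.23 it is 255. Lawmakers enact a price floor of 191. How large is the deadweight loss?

3893.44

Demand slope = (110.025 − 177.365)/(255 − 73) = −0.37, so P = 204.375 − 0.37Q.
Supply slope = (176.23 − 130.73)/(255 − 73) = 0.25, so P = 112.48 + 0.25Q.
Competitive equilibrium: 204.375 − 0.37Q = 112.48 + 0.25Q → Q* = 148.2177, P* = 149.5344.
At the floor P = 191, quantity demanded = (204.375 − 191)/0.37 = 36.1486.
Sellers' marginal cost at Q' = 36.1486: 112.48 + 0.25·36.1486 = 121.5172.
ΔQ = 148.2177 − 36.1486 = 112.0691; wedge = 191 − 121.5172 = 69.4828.
The triangle = ½ × 112.0691 × 69.4828 = 3893.44.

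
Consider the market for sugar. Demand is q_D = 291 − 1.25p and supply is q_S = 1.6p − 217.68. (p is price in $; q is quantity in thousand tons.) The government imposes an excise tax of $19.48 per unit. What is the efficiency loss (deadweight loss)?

In inverse form: demand p = 232.8 − 0.8q, supply p = 136.05 + 0.625q.
Competitive equilibrium: 232.8 − 0.8q = 136.05 + 0.625q → q* = 67.8947, p* = 178.4842.
With the tax, the buyer price exceeds the seller price by 19.48: (232.8 − 0.8q) − (136.05 + 0.625q) = 19.48 → q' = 54.2246.
Δq = 67.8947 − 54.2246 = 13.6701; the wedge equals the tax, 19.48.
Deadweight loss = ½ × 13.6701 × 19.48 = $133.15 thousand.

$133.15 thousand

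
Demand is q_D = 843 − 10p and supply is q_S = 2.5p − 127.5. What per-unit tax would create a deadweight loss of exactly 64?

In inverse form: demand p = 84.3 − 0.1q, supply p = 51 + 0.4q.
Competitive equilibrium: 84.3 − 0.1q = 51 + 0.4q → q* = 66.6, p* = 77.64.
A tax t gives Δq = t/0.5 and wedge t, so DWL = t²/1.
t²/1 = 64 → t² = 64 → t = 8.

8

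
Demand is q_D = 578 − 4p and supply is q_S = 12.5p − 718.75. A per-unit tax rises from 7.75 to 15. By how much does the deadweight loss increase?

249.91

In inverse form: demand p = 144.5 − 0.25q, supply p = 57.5 + 0.08q.
Competitive equilibrium: 144.5 − 0.25q = 57.5 + 0.08q → q* = 263.6364, p* = 78.5909.
For a per-unit tax t: Δq = t/0.33, so DWL = ½·t·(t/0.33) = t²/0.66.
At t = 7.75: DWL = 91.004. At t = 15: DWL = 340.909.
Increase = 340.909 − 91.004 = 249.91.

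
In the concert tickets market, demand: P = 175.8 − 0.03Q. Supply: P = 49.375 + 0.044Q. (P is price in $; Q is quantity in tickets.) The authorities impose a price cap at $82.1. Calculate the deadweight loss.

$34433.62

Competitive equilibrium: 175.8 − 0.03Q = 49.375 + 0.044Q → Q* = 1708.44595, P* = 124.54662.
At the ceiling P = 82.1, quantity supplied = (82.1 − 49.375)/0.044 = 743.75.
Willingness to pay at Q' = 743.75: 175.8 − 0.03·743.75 = 153.4875.
ΔQ = 1708.44595 − 743.75 = 964.69595; wedge = 153.4875 − 82.1 = 71.3875.
Welfare loss = ½ × 964.69595 × 71.3875 = $34433.62.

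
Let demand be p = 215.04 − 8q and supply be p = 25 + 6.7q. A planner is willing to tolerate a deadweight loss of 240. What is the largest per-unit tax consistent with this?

Competitive equilibrium: 215.04 − 8q = 25 + 6.7q → q* = 12.9279, p* = 111.6169.
A tax t gives Δq = t/14.7 and wedge t, so DWL = t²/29.4.
t²/29.4 = 240 → t² = 7056 → t = 84.

84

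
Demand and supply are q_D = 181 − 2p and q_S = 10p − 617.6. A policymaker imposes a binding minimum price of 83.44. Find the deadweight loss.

342.33

In inverse form: demand p = 90.5 − 0.5q, supply p = 61.76 + 0.1q.
Competitive equilibrium: 90.5 − 0.5q = 61.76 + 0.1q → q* = 47.9, p* = 66.55.
At the floor p = 83.44, quantity demanded = (90.5 − 83.44)/0.5 = 14.12.
Sellers' marginal cost at q' = 14.12: 61.76 + 0.1·14.12 = 63.172.
Δq = 47.9 − 14.12 = 33.78; wedge = 83.44 − 63.172 = 20.268.
Deadweight loss = ½ × 33.78 × 20.268 = 342.33.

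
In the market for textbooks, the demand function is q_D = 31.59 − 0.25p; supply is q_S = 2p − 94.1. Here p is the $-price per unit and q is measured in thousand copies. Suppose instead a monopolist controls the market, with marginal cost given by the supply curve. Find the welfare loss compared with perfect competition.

$154.77 thousand

In inverse form: demand p = 126.36 − 4q, supply p = 47.05 + 0.5q.
Competitive equilibrium: 126.36 − 4q = 47.05 + 0.5q → q* = 17.6244, p* = 55.8622.
Marginal revenue: MR = 126.36 − 8q. Set MR = MC: 126.36 − 8q = 47.05 + 0.5q → q_m = 9.3306.
Price p_m = 126.36 − 4·9.3306 = 89.0376; MC(q_m) = 47.05 + 0.5·9.3306 = 51.7153.
Competitive q* = 17.6244, so Δq = 8.2938; wedge = 89.0376 − 51.7153 = 37.3223.
Deadweight loss = ½ × 8.2938 × 37.3223 = $154.77 thousand.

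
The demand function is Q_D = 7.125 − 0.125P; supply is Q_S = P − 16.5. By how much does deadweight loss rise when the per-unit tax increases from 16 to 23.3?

In inverse form: demand P = 57 − 8Q, supply P = 16.5 + Q.
Competitive equilibrium: 57 − 8Q = 16.5 + Q → Q* = 4.5, P* = 21.
For a per-unit tax t: ΔQ = t/9, so DWL = ½·t·(t/9) = t²/18.
At t = 16: DWL = 14.222. At t = 23.3: DWL = 30.161.
Increase = 30.161 − 14.222 = 15.94.

15.94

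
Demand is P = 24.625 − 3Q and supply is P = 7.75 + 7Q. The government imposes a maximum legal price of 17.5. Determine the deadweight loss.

0.43

Competitive equilibrium: 24.625 − 3Q = 7.75 + 7Q → Q* = 1.6875, P* = 19.5625.
At the ceiling P = 17.5, quantity supplied = (17.5 − 7.75)/7 = 1.3929.
Willingness to pay at Q' = 1.3929: 24.625 − 3·1.3929 = 20.4463.
ΔQ = 1.6875 − 1.3929 = 0.2946; wedge = 20.4463 − 17.5 = 2.9463.
DWL = ½ × 0.2946 × 2.9463 = 0.43.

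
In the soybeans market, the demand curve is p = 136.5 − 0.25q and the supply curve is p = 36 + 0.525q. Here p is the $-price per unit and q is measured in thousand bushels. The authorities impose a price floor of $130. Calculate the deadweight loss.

$4165.24 thousand

Competitive equilibrium: 136.5 − 0.25q = 36 + 0.525q → q* = 129.6774, p* = 104.0806.
At the floor p = 130, quantity demanded = (136.5 − 130)/0.25 = 26.
Sellers' marginal cost at q' = 26: 36 + 0.525·26 = 49.65.
Δq = 129.6774 − 26 = 103.6774; wedge = 130 − 49.65 = 80.35.
Deadweight loss = ½ × 103.6774 × 80.35 = $4165.24 thousand.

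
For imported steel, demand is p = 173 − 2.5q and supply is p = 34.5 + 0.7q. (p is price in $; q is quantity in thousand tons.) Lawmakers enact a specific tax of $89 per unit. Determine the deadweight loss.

Competitive equilibrium: 173 − 2.5q = 34.5 + 0.7q → q* = 43.2813, p* = 64.7969.
With the tax, the buyer price exceeds the seller price by 89: (173 − 2.5q) − (34.5 + 0.7q) = 89 → q' = 15.4688.
Δq = 43.2813 − 15.4688 = 27.8125; the wedge equals the tax, 89.
DWL = ½ × 27.8125 × 89 = $1237.66 thousand.

$1237.66 thousand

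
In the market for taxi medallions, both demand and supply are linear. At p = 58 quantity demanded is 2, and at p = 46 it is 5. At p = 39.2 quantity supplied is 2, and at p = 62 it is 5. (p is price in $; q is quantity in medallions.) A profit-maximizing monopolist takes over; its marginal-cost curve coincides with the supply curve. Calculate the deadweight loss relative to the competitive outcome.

Demand slope = (46 − 58)/(5 − 2) = −4, so p = 66 − 4q.
Supply slope = (62 − 39.2)/(5 − 2) = 7.6, so p = 24 + 7.6q.
Competitive equilibrium: 66 − 4q = 24 + 7.6q → q* = 3.6207, p* = 51.5172.
Marginal revenue: MR = 66 − 8q. Set MR = MC: 66 − 8q = 24 + 7.6q → q_m = 2.6923.
Price p_m = 66 − 4·2.6923 = 55.2308; MC(q_m) = 24 + 7.6·2.6923 = 44.4615.
Competitive q* = 3.6207, so Δq = 0.9284; wedge = 55.2308 − 44.4615 = 10.7693.
Welfare loss = ½ × 0.9284 × 10.7693 = $5.

$5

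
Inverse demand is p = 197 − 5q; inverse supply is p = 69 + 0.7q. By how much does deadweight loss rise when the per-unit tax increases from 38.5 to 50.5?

93.68

Competitive equilibrium: 197 − 5q = 69 + 0.7q → q* = 22.4561, p* = 84.7193.
For a per-unit tax t: Δq = t/5.7, so DWL = ½·t·(t/5.7) = t²/11.4.
At t = 38.5: DWL = 130.022. At t = 50.5: DWL = 223.706.
Increase = 223.706 − 130.022 = 93.68.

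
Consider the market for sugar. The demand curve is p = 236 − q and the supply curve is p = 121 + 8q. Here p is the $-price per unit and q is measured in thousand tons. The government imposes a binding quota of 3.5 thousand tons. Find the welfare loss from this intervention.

Competitive equilibrium: 236 − q = 121 + 8q → q* = 12.7778, p* = 223.2222.
At q = 3.5: demand price = 236 − 1·3.5 = 232.5; supply price = 121 + 8·3.5 = 149.
Δq = 12.7778 − 3.5 = 9.2778; wedge = 232.5 − 149 = 83.5.
Welfare loss = ½ × 9.2778 × 83.5 = $387.35 thousand.

$387.35 thousand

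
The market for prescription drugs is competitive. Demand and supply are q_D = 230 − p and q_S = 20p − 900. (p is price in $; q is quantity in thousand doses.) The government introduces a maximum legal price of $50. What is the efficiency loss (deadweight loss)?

In inverse form: demand p = 230 − q, supply p = 45 + 0.05q.
Competitive equilibrium: 230 − q = 45 + 0.05q → q* = 176.1905, p* = 53.8095.
At the ceiling p = 50, quantity supplied = (50 − 45)/0.05 = 100.
Willingness to pay at q' = 100: 230 − 1·100 = 130.
Δq = 176.1905 − 100 = 76.1905; wedge = 130 − 50 = 80.
Welfare loss = ½ × 76.1905 × 80 = $3047.62 thousand.

$3047.62 thousand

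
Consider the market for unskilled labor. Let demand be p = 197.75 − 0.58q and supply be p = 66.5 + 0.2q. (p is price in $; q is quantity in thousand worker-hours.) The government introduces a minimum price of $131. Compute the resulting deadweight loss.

Competitive equilibrium: 197.75 − 0.58q = 66.5 + 0.2q → q* = 168.2692, p* = 100.1538.
At the floor p = 131, quantity demanded = (197.75 − 131)/0.58 = 115.0862.
Sellers' marginal cost at q' = 115.0862: 66.5 + 0.2·115.0862 = 89.5172.
Δq = 168.2692 − 115.0862 = 53.183; wedge = 131 − 89.5172 = 41.4828.
Deadweight loss = ½ × 53.183 × 41.4828 = $1103.09 thousand.

$1103.09 thousand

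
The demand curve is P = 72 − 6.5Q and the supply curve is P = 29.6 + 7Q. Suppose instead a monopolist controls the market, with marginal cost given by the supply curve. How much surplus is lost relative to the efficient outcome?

Competitive equilibrium: 72 − 6.5Q = 29.6 + 7Q → Q* = 3.1407, P* = 51.5852.
Marginal revenue: MR = 72 − 13Q. Set MR = MC: 72 − 13Q = 29.6 + 7Q → Q_m = 2.12.
Price P_m = 72 − 6.5·2.12 = 58.22; MC(Q_m) = 29.6 + 7·2.12 = 44.44.
Competitive Q* = 3.1407, so ΔQ = 1.0207; wedge = 58.22 − 44.44 = 13.78.
The triangle = ½ × 1.0207 × 13.78 = 7.03.

7.03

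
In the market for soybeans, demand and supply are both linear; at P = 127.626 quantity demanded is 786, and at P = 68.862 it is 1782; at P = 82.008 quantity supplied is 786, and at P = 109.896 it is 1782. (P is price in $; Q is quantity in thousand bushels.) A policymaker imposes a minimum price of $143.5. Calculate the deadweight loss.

Demand slope = (68.862 − 127.626)/(1782 − 786) = −0.059, so P = 174 − 0.059Q.
Supply slope = (109.896 − 82.008)/(1782 − 786) = 0.028, so P = 60 + 0.028Q.
Competitive equilibrium: 174 − 0.059Q = 60 + 0.028Q → Q* = 1310.34483, P* = 96.68966.
At the floor P = 143.5, quantity demanded = (174 − 143.5)/0.059 = 516.94915.
Sellers' marginal cost at Q' = 516.94915: 60 + 0.028·516.94915 = 74.47458.
ΔQ = 1310.34483 − 516.94915 = 793.39568; wedge = 143.5 − 74.47458 = 69.02542.
Deadweight loss = ½ × 793.39568 × 69.02542 = $27382.24 thousand.

$27382.24 thousand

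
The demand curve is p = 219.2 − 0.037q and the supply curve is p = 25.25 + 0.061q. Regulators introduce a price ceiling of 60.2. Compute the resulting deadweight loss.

Competitive equilibrium: 219.2 − 0.037q = 25.25 + 0.061q → q* = 1979.08163, p* = 145.97398.
At the ceiling p = 60.2, quantity supplied = (60.2 − 25.25)/0.061 = 572.95082.
Willingness to pay at q' = 572.95082: 219.2 − 0.037·572.95082 = 198.00082.
Δq = 1979.08163 − 572.95082 = 1406.13081; wedge = 198.00082 − 60.2 = 137.80082.
Deadweight loss = ½ × 1406.13081 × 137.80082 = 96882.99.

96882.99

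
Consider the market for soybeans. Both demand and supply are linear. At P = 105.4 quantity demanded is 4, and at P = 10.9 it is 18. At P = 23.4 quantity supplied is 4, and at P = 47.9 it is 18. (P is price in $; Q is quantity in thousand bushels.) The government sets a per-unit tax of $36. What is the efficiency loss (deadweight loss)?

$76.24 thousand

Demand slope = (10.9 − 105.4)/(18 − 4) = −6.75, so P = 132.4 − 6.75Q.
Supply slope = (47.9 − 23.4)/(18 − 4) = 1.75, so P = 16.4 + 1.75Q.
Competitive equilibrium: 132.4 − 6.75Q = 16.4 + 1.75Q → Q* = 13.6471, P* = 40.2824.
With the tax, the buyer price exceeds the seller price by 36: (132.4 − 6.75Q) − (16.4 + 1.75Q) = 36 → Q' = 9.4118.
ΔQ = 13.6471 − 9.4118 = 4.2353; the wedge equals the tax, 36.
Deadweight loss = ½ × 4.2353 × 36 = $76.24 thousand.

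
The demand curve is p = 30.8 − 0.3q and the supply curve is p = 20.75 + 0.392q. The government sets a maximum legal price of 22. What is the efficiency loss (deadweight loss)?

44.45

Competitive equilibrium: 30.8 − 0.3q = 20.75 + 0.392q → q* = 14.5231, p* = 26.4431.
At the ceiling p = 22, quantity supplied = (22 − 20.75)/0.392 = 3.1888.
Willingness to pay at q' = 3.1888: 30.8 − 0.3·3.1888 = 29.8434.
Δq = 14.5231 − 3.1888 = 11.3343; wedge = 29.8434 − 22 = 7.8434.
The triangle = ½ × 11.3343 × 7.8434 = 44.45.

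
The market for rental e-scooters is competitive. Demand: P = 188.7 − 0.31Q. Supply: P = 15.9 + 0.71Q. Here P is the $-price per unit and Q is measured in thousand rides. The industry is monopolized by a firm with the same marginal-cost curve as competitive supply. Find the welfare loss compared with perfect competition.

$795.20 thousand

Competitive equilibrium: 188.7 − 0.31Q = 15.9 + 0.71Q → Q* = 169.4118, P* = 136.1824.
Marginal revenue: MR = 188.7 − 0.62Q. Set MR = MC: 188.7 − 0.62Q = 15.9 + 0.71Q → Q_m = 129.9248.
Price P_m = 188.7 − 0.31·129.9248 = 148.4233; MC(Q_m) = 15.9 + 0.71·129.9248 = 108.1466.
Competitive Q* = 169.4118, so ΔQ = 39.487; wedge = 148.4233 − 108.1466 = 40.2767.
DWL = ½ × 39.487 × 40.2767 = $795.20 thousand.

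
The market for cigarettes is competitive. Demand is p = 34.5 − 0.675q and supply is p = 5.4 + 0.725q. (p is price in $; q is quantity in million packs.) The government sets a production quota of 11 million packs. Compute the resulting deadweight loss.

$67.03 million

Competitive equilibrium: 34.5 − 0.675q = 5.4 + 0.725q → q* = 20.7857, p* = 20.4696.
At q = 11: demand price = 34.5 − 0.675·11 = 27.075; supply price = 5.4 + 0.725·11 = 13.375.
Δq = 20.7857 − 11 = 9.7857; wedge = 27.075 − 13.375 = 13.7.
DWL = ½ × 9.7857 × 13.7 = $67.03 million.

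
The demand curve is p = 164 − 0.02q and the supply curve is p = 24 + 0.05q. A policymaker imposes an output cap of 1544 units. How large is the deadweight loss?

7277.76

Competitive equilibrium: 164 − 0.02q = 24 + 0.05q → q* = 2000, p* = 124.
At q = 1544: demand price = 164 − 0.02·1544 = 133.12; supply price = 24 + 0.05·1544 = 101.2.
Δq = 2000 − 1544 = 456; wedge = 133.12 − 101.2 = 31.92.
DWL = ½ × 456 × 31.92 = 7277.76.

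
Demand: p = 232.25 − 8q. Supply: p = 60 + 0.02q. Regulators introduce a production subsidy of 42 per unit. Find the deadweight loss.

Competitive equilibrium: 232.25 − 8q = 60 + 0.02q → q* = 21.477556, p* = 60.429551.
The subsidy lowers effective supply by 42: p = 18 + 0.02q.
New quantity: 232.25 − 8q = 18 + 0.02q → q' = 26.714464.
Overproduction Δq = 26.714464 − 21.477556 = 5.236908; wedge = subsidy = 42.
Welfare loss = ½ × 5.236908 × 42 = 109.98.

109.98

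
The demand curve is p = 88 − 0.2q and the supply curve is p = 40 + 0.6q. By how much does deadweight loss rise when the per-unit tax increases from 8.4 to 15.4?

104.125

Competitive equilibrium: 88 − 0.2q = 40 + 0.6q → q* = 60, p* = 76.
For a per-unit tax t: Δq = t/0.8, so DWL = ½·t·(t/0.8) = t²/1.6.
At t = 8.4: DWL = 44.1. At t = 15.4: DWL = 148.225.
Increase = 148.225 − 44.1 = 104.125.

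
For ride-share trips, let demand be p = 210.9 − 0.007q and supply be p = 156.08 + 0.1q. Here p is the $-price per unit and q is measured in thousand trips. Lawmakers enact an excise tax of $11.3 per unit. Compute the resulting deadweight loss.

$596.68 thousand

Competitive equilibrium: 210.9 − 0.007q = 156.08 + 0.1q → q* = 512.3364, p* = 207.3136.
With the tax, the buyer price exceeds the seller price by 11.3: (210.9 − 0.007q) − (156.08 + 0.1q) = 11.3 → q' = 406.729.
Δq = 512.3364 − 406.729 = 105.6074; the wedge equals the tax, 11.3.
Deadweight loss = ½ × 105.6074 × 11.3 = $596.68 thousand.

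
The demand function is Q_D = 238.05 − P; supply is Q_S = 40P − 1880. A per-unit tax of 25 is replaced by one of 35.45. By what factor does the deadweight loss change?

2.011

In inverse form: demand P = 238.05 − Q, supply P = 47 + 0.025Q.
Competitive equilibrium: 238.05 − Q = 47 + 0.025Q → Q* = 186.3902, P* = 51.6598.
For a per-unit tax t: ΔQ = t/1.025, so DWL = ½·t·(t/1.025) = t²/2.05.
At t = 25: DWL = 304.878. At t = 35.45: DWL = 613.026.
Ratio = (35.45/25)² = 2.011.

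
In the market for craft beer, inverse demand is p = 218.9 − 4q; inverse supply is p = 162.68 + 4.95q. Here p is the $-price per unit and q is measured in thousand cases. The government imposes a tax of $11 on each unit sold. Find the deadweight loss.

$6.76 thousand

Competitive equilibrium: 218.9 − 4q = 162.68 + 4.95q → q* = 6.2816, p* = 193.7737.
With the tax, the buyer price exceeds the seller price by 11: (218.9 − 4q) − (162.68 + 4.95q) = 11 → q' = 5.0525.
Δq = 6.2816 − 5.0525 = 1.2291; the wedge equals the tax, 11.
DWL = ½ × 1.2291 × 11 = $6.76 thousand.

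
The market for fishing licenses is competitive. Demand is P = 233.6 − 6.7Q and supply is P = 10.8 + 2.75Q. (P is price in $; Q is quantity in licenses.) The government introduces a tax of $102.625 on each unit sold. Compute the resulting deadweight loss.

$557.24

Competitive equilibrium: 233.6 − 6.7Q = 10.8 + 2.75Q → Q* = 23.5767, P* = 75.636.
With the tax, the buyer price exceeds the seller price by 102.625: (233.6 − 6.7Q) − (10.8 + 2.75Q) = 102.625 → Q' = 12.7169.
ΔQ = 23.5767 − 12.7169 = 10.8598; the wedge equals the tax, 102.625.
The triangle = ½ × 10.8598 × 102.625 = $557.24.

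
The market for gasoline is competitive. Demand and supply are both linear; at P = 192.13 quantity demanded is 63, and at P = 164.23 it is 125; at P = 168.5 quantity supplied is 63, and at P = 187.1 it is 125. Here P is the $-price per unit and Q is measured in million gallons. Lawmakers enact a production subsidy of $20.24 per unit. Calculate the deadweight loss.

$273.11 million

Demand slope = (164.23 − 192.13)/(125 − 63) = −0.45, so P = 220.48 − 0.45Q.
Supply slope = (187.1 − 168.5)/(125 − 63) = 0.3, so P = 149.6 + 0.3Q.
Competitive equilibrium: 220.48 − 0.45Q = 149.6 + 0.3Q → Q* = 94.506667, P* = 177.952.
The subsidy lowers effective supply by 20.24: P = 129.36 + 0.3Q.
New quantity: 220.48 − 0.45Q = 129.36 + 0.3Q → Q' = 121.493333.
Overproduction ΔQ = 121.493333 − 94.506667 = 26.986666; wedge = subsidy = 20.24.
The triangle = ½ × 26.986666 × 20.24 = $273.11 million.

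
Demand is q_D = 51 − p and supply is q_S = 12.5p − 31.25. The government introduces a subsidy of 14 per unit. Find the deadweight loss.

In inverse form: demand p = 51 − q, supply p = 2.5 + 0.08q.
Competitive equilibrium: 51 − q = 2.5 + 0.08q → q* = 44.9074, p* = 6.0926.
The subsidy lowers effective supply by 14: p = 0.08q − 11.5.
New quantity: 51 − q = 0.08q − 11.5 → q' = 57.8704.
Overproduction Δq = 57.8704 − 44.9074 = 12.963; wedge = subsidy = 14.
Welfare loss = ½ × 12.963 × 14 = 90.74.

90.74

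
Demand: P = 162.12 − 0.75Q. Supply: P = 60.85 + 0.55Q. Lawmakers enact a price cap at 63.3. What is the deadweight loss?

3506.25

Competitive equilibrium: 162.12 − 0.75Q = 60.85 + 0.55Q → Q* = 77.9, P* = 103.695.
At the ceiling P = 63.3, quantity supplied = (63.3 − 60.85)/0.55 = 4.45455.
Willingness to pay at Q' = 4.45455: 162.12 − 0.75·4.45455 = 158.77909.
ΔQ = 77.9 − 4.45455 = 73.44545; wedge = 158.77909 − 63.3 = 95.47909.
Welfare loss = ½ × 73.44545 × 95.47909 = 3506.25.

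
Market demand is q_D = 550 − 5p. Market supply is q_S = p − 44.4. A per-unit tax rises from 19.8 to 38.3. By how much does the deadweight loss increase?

447.85

In inverse form: demand p = 110 − 0.2q, supply p = 44.4 + q.
Competitive equilibrium: 110 − 0.2q = 44.4 + q → q* = 54.6667, p* = 99.0667.
For a per-unit tax t: Δq = t/1.2, so DWL = ½·t·(t/1.2) = t²/2.4.
At t = 19.8: DWL = 163.35. At t = 38.3: DWL = 611.204.
Increase = 611.204 − 163.35 = 447.85.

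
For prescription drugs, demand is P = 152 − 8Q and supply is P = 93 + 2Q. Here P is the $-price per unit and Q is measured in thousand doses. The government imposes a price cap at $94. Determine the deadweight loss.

$145.80 thousand

Competitive equilibrium: 152 − 8Q = 93 + 2Q → Q* = 5.9, P* = 104.8.
At the ceiling P = 94, quantity supplied = (94 − 93)/2 = 0.5.
Willingness to pay at Q' = 0.5: 152 − 8·0.5 = 148.
ΔQ = 5.9 − 0.5 = 5.4; wedge = 148 − 94 = 54.
DWL = ½ × 5.4 × 54 = $145.80 thousand.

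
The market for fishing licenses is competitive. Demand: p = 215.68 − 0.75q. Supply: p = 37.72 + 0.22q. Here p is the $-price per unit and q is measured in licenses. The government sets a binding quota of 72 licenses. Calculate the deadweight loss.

$6025.74

Competitive equilibrium: 215.68 − 0.75q = 37.72 + 0.22q → q* = 183.4639, p* = 78.0821.
At q = 72: demand price = 215.68 − 0.75·72 = 161.68; supply price = 37.72 + 0.22·72 = 53.56.
Δq = 183.4639 − 72 = 111.4639; wedge = 161.68 − 53.56 = 108.12.
DWL = ½ × 111.4639 × 108.12 = $6025.74.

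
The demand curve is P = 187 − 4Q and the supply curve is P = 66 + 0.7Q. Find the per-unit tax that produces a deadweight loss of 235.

47

Competitive equilibrium: 187 − 4Q = 66 + 0.7Q → Q* = 25.7447, P* = 84.0213.
A tax t gives ΔQ = t/4.7 and wedge t, so DWL = t²/9.4.
t²/9.4 = 235 → t² = 2209 → t = 47.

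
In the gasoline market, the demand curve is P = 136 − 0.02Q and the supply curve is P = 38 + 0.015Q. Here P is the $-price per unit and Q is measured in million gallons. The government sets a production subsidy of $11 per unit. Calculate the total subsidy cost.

Competitive equilibrium: 136 − 0.02Q = 38 + 0.015Q → Q* = 2800, P* = 80.
The subsidy lowers effective supply by 11: P = 27 + 0.015Q.
New quantity: 136 − 0.02Q = 27 + 0.015Q → Q' = 3114.2857.
Total subsidy cost = 11 × 3114.2857 = $34257.14 million.

$34257.14 million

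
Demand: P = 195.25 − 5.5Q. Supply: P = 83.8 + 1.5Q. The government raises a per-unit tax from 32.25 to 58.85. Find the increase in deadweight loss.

Competitive equilibrium: 195.25 − 5.5Q = 83.8 + 1.5Q → Q* = 15.9214, P* = 107.6821.
For a per-unit tax t: ΔQ = t/7, so DWL = ½·t·(t/7) = t²/14.
At t = 32.25: DWL = 74.29. At t = 58.85: DWL = 247.38.
Increase = 247.38 − 74.29 = 173.09.

173.09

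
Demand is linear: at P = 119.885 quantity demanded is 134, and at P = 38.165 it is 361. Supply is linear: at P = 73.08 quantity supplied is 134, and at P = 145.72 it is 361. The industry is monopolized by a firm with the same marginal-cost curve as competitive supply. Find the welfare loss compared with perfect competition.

Demand slope = (38.165 − 119.885)/(361 − 134) = −0.36, so P = 168.125 − 0.36Q.
Supply slope = (145.72 − 73.08)/(361 − 134) = 0.32, so P = 30.2 + 0.32Q.
Competitive equilibrium: 168.125 − 0.36Q = 30.2 + 0.32Q → Q* = 202.8309, P* = 95.1059.
Marginal revenue: MR = 168.125 − 0.72Q. Set MR = MC: 168.125 − 0.72Q = 30.2 + 0.32Q → Q_m = 132.6202.
Price P_m = 168.125 − 0.36·132.6202 = 120.3817; MC(Q_m) = 30.2 + 0.32·132.6202 = 72.6385.
Competitive Q* = 202.8309, so ΔQ = 70.2107; wedge = 120.3817 − 72.6385 = 47.7432.
Deadweight loss = ½ × 70.2107 × 47.7432 = 1676.04.

1676.04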